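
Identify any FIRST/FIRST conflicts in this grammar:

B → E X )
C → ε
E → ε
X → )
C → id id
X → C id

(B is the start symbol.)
No FIRST/FIRST conflicts.

FIRST sets of the non-terminals at (or reachable through a nullable prefix from) the front of some alternative:
  FIRST(C) = { 'id', ε }

Productions for C:
  C → ε: FIRST = { ε }
  C → id id: FIRST = { 'id' }
Productions for X:
  X → ): FIRST = { ')' }
  X → C id: FIRST = { 'id' }
B, E have only one production, so no FIRST/FIRST conflict is possible there.

All alternatives of each non-terminal have pairwise disjoint FIRST sets.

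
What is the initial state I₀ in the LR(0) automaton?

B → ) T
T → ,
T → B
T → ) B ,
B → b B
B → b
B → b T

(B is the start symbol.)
{ [B → . ) T], [B → . b B], [B → . b T], [B → . b], [B' → . B] }

First, augment the grammar with B' → B
I₀ = CLOSURE({ [B' → . B] }):
  [B' → . B] has the dot before B: add [B → . ) T], [B → . b B], [B → . b], [B → . b T]
No further items can be added.

I₀ = { [B → . ) T], [B → . b B], [B → . b T], [B → . b], [B' → . B] }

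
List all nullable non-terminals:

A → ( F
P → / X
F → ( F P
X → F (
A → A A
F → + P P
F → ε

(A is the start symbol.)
ε-productions: F → ε
So F is immediately nullable.
No further non-terminal can be added: every production for the remaining non-terminals contains a terminal or a non-nullable non-terminal.
Nullable = { 'F' }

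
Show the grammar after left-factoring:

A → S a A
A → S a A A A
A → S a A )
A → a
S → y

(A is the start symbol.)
Left-factoring transforms A → αβ₁ | αβ₂ into A → αA' and A' → β₁ | β₂
(α is the longest common prefix among the alternatives). Repeat until
no nonterminal has two alternatives with a common prefix.

Round 1: A has alternatives sharing prefix 'S a A'. Introduce A': A → S a A A'
  Add: A' → ε
  Add: A' → A A
  Add: A' → )

No remaining common prefixes — done.

Resulting grammar:
A → S a A A'
A' → ε
A' → A A
A' → )
A → a
S → y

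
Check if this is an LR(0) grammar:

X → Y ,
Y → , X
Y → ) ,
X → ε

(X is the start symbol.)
A grammar is LR(0) if no state in the canonical LR(0) collection has:
  - both a shift item (dot before a terminal) and a complete item (shift-reduce conflict), or
  - two or more complete items (reduce-reduce conflict; the accept item [X' → X .] counts as a complete item here).

Augment with X' → X and build the canonical LR(0) collection (I0 = CLOSURE({[X' → . X]}), then GOTO on every symbol after a dot until no new states appear). It has 8 states:
  I0: { [X → . Y ,], [X → .], [X' → . X], [Y → . ) ,], [Y → . , X] }  — shift, reduce
  I1: { [Y → ) . ,] }  — shift
  I2: { [X → . Y ,], [X → .], [Y → , . X], [Y → . ) ,], [Y → . , X] }  — shift, reduce
  I3: { [X' → X .] }  — accept
  I4: { [X → Y . ,] }  — shift
  I5: { [X → Y , .] }  — reduce
  I6: { [Y → , X .] }  — reduce
  I7: { [Y → ) , .] }  — reduce

Conflict in state I0:
  Shift-reduce conflict between [X → .] and [Y → . ) ,]
So the grammar is NOT LR(0).

Answer: No. Shift-reduce conflict between [X → .] and [Y → . ) ,]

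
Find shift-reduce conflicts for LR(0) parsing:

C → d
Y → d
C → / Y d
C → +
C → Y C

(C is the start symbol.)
Augment with C' → C and build the canonical LR(0) collection (I0 = CLOSURE({[C' → . C]}), then GOTO on every symbol after a dot until no new states appear). It has 10 states:
  I0: { [C → . +], [C → . / Y d], [C → . Y C], [C → . d], [C' → . C], [Y → . d] }  — shift
  I1: { [C → + .] }  — reduce
  I2: { [C → / . Y d], [Y → . d] }  — shift
  I3: { [C' → C .] }  — accept
  I4: { [C → . +], [C → . / Y d], [C → . Y C], [C → . d], [C → Y . C], [Y → . d] }  — shift
  I5: { [C → d .], [Y → d .] }  — 2 reduces
  I6: { [C → Y C .] }  — reduce
  I7: { [C → / Y . d] }  — shift
  I8: { [Y → d .] }  — reduce
  I9: { [C → / Y d .] }  — reduce

No state contains both a complete item and a shift item.

Answer: No shift-reduce conflicts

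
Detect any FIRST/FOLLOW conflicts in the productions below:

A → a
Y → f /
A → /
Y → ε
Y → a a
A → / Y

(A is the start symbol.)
A FIRST/FOLLOW conflict occurs when a non-terminal N has a nullable alternative N → β (β ⇒* ε) and another alternative N → α with FIRST(α) ∩ FOLLOW(N) ≠ ∅: on such a lookahead the parser cannot decide between expanding α and letting N vanish via β.

Nullable non-terminals: Y.

Y: nullable alternative(s) Y → ε; FOLLOW(Y) = { $ }
  Y → f /: FIRST \ {ε} = { 'f' } — disjoint from FOLLOW(Y)
  Y → ε: FIRST \ {ε} = { } — this is the only nullable alternative, skip
  Y → a a: FIRST \ {ε} = { 'a' } — disjoint from FOLLOW(Y)

A has no nullable alternative, so no FIRST/FOLLOW check is needed there.

No FIRST/FOLLOW conflicts found.

Answer: No FIRST/FOLLOW conflicts.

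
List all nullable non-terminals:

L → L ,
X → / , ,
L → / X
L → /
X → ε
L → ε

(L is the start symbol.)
ε-productions: X → ε, L → ε
So X, L are immediately nullable.
Every non-terminal is now nullable.
Nullable = { 'L', 'X' }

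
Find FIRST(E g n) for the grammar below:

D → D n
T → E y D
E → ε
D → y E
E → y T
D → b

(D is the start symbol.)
{ 'g', 'y' }

FIRST sets of the non-terminals involved (from the grammar, by fixed-point iteration):
  FIRST(E) = { 'y', ε }

To compute FIRST(E g n), process the symbols left to right:
Symbol E is a non-terminal. Add FIRST(E) \ {ε} = { 'y' }
E is nullable (ε ∈ FIRST(E)), continue to the next symbol.
Symbol g is a terminal. Add 'g' and stop.
FIRST(E g n) = { 'g', 'y' }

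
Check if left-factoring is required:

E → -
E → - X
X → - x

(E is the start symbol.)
Yes, E has productions with common prefix '-'

Left-factoring is needed when two productions for the same non-terminal
share a common prefix on the right-hand side.

Productions for E:
  E → -
  E → - X

Found common prefix '-' in productions for E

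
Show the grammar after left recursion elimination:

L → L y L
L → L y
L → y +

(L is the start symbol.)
L is directly left-recursive. The standard transformation for
  A → A α₁ | ... | A α_m | β₁ | ... | β_n
is
  A  → β₁ A' | ... | β_n A'
  A' → α₁ A' | ... | α_m A' | ε

L → y + becomes L → y + L'
L → L y L becomes L' → y L L'
L → L y becomes L' → y L'
Add L' → ε

Resulting grammar:
L → y + L'
L' → y L L'
L' → y L'
L' → ε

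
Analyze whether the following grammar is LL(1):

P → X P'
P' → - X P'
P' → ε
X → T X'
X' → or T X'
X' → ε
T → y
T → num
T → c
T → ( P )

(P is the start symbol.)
A grammar is LL(1) if for each non-terminal N with multiple productions, the predict sets of those productions are pairwise disjoint, where PREDICT(N → α) = (FIRST(α) \ {ε}) ∪ (FOLLOW(N) if α ⇒* ε).

Relevant sets:
  FOLLOW(P') = { $, ')' }
  FOLLOW(X') = { $, ')', '-' }

For P':
  PREDICT(P' → '-' X P') = { '-' }
  PREDICT(P' → ε) = { $, ')' }
For X':
  PREDICT(X' → or T X') = { 'or' }
  PREDICT(X' → ε) = { $, ')', '-' }
For T:
  PREDICT(T → y) = { 'y' }
  PREDICT(T → num) = { 'num' }
  PREDICT(T → c) = { 'c' }
  PREDICT(T → '(' P ')') = { '(' }
P, X have a single production, so nothing to check there.

All predict sets are disjoint. The grammar IS LL(1).

Answer: Yes, the grammar is LL(1).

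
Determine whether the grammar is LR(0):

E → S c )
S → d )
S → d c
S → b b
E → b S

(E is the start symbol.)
No. Shift-reduce conflict between [S → b b .] and [S → b . b]

A grammar is LR(0) if no state in the canonical LR(0) collection has:
  - both a shift item (dot before a terminal) and a complete item (shift-reduce conflict), or
  - two or more complete items (reduce-reduce conflict; the accept item [E' → E .] counts as a complete item here).

Augment with E' → E and build the canonical LR(0) collection (I0 = CLOSURE({[E' → . E]}), then GOTO on every symbol after a dot until no new states appear). It has 12 states:
  I0: { [E → . S c )], [E → . b S], [E' → . E], [S → . b b], [S → . d )], [S → . d c] }  — shift
  I1: { [E' → E .] }  — accept
  I2: { [E → S . c )] }  — shift
  I3: { [E → b . S], [S → . b b], [S → . d )], [S → . d c], [S → b . b] }  — shift
  I4: { [S → d . )], [S → d . c] }  — shift
  I5: { [S → d ) .] }  — reduce
  I6: { [S → d c .] }  — reduce
  I7: { [E → b S .] }  — reduce
  I8: { [S → b . b], [S → b b .] }  — shift, reduce
  I9: { [S → b b .] }  — reduce
  I10: { [E → S c . )] }  — shift
  I11: { [E → S c ) .] }  — reduce

Conflict in state I8:
  Shift-reduce conflict between [S → b b .] and [S → b . b]
So the grammar is NOT LR(0).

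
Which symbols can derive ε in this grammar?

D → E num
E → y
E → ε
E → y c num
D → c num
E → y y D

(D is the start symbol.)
{ 'E' }

A non-terminal is nullable if it can derive ε (the empty string): either it has an ε-production, or it has a production whose right-hand side consists entirely of nullable non-terminals.

ε-productions: E → ε
So E is immediately nullable.
No further non-terminal can be added: every production for the remaining non-terminals contains a terminal or a non-nullable non-terminal.
Nullable = { 'E' }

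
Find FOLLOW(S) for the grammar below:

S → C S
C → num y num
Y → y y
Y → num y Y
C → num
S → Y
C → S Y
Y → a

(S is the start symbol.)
{ $, 'a', 'num', 'y' }

To compute FOLLOW(S), find every occurrence of S on a right-hand side N → α S β: add FIRST(β) \ {ε}, and if β is empty or nullable also add FOLLOW(N). Iterate to a fixed point.

S is the start symbol, so $ ∈ FOLLOW(S).
In S → C S: S is at the end; this adds FOLLOW(S) to itself — nothing new
In C → S Y: S is followed by Y, add FIRST(Y) \ {ε} = { 'a', 'num', 'y' }

Taking the union: FOLLOW(S) = { $, 'a', 'num', 'y' }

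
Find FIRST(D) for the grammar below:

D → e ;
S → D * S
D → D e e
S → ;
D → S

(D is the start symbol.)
To compute FIRST(D), examine every production with D on the left-hand side, reading each right-hand side left to right until a non-nullable symbol is reached.

FIRST sets of the other non-terminals involved (by the same procedure, iterated to a fixed point):
  FIRST(S) = { ';', 'e' }

From D → e ;:
  - e is a terminal: add 'e' and stop
From D → D e e:
  - D is the symbol being defined: contributes nothing new
    D is not nullable, so stop
From D → S:
  - S is a non-terminal: add FIRST(S) \ {ε} = { ';', 'e' }
    S is not nullable, so stop

Collecting: FIRST(D) = { ';', 'e' }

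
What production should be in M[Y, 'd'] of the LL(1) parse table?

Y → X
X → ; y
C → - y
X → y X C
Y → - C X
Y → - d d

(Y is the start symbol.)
Empty (error entry)

To find M[Y, 'd'], we find productions for Y where 'd' is in the predict set (PREDICT(N → α) = (FIRST(α) \ {ε}) ∪ (FOLLOW(N) if α ⇒* ε)).

Relevant sets:
  FIRST(X) = { ';', 'y' }

Y → X: PREDICT = { ';', 'y' }
Y → - C X: PREDICT = { '-' }
Y → - d d: PREDICT = { '-' }

M[Y, 'd'] is empty (no production applies)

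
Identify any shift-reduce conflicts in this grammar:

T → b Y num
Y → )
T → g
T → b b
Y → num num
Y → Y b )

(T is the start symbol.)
A shift-reduce conflict occurs when an LR(0) state has both:
  - a complete (reduce) item [A → α .] (dot at the end), and
  - a shift item [B → β . c γ] (dot before a terminal).

Augment with T' → T and build the canonical LR(0) collection (I0 = CLOSURE({[T' → . T]}), then GOTO on every symbol after a dot until no new states appear). It has 12 states:
  I0: { [T → . b Y num], [T → . b b], [T → . g], [T' → . T] }  — shift
  I1: { [T' → T .] }  — accept
  I2: { [T → b . Y num], [T → b . b], [Y → . )], [Y → . Y b )], [Y → . num num] }  — shift
  I3: { [T → g .] }  — reduce
  I4: { [Y → ) .] }  — reduce
  I5: { [T → b Y . num], [Y → Y . b )] }  — shift
  I6: { [T → b b .] }  — reduce
  I7: { [Y → num . num] }  — shift
  I8: { [Y → num num .] }  — reduce
  I9: { [Y → Y b . )] }  — shift
  I10: { [T → b Y num .] }  — reduce
  I11: { [Y → Y b ) .] }  — reduce

No state contains both a complete item and a shift item.

Answer: No shift-reduce conflicts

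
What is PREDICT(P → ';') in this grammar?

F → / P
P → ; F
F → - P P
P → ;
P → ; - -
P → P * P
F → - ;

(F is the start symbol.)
{ ';' }

PREDICT(P → ';') = (FIRST(RHS) \ {ε}) ∪ (FOLLOW(P) if ε ∈ FIRST(RHS), i.e. RHS ⇒* ε)
FIRST(';') = { ';' }
ε ∉ FIRST(';'), so FOLLOW(P) is not added.
PREDICT(P → ';') = { ';' }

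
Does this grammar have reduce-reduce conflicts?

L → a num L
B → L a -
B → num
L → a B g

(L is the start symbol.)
No reduce-reduce conflicts

A reduce-reduce conflict occurs when an LR(0) state has two complete items [A → α .] and [B → β .] — both call for a reduction, and with no lookahead the parser cannot choose between them.

Augment with L' → L and build the canonical LR(0) collection (I0 = CLOSURE({[L' → . L]}), then GOTO on every symbol after a dot until no new states appear). It has 10 states:
  I0: { [L → . a B g], [L → . a num L], [L' → . L] }  — shift
  I1: { [L' → L .] }  — accept
  I2: { [B → . L a -], [B → . num], [L → . a B g], [L → . a num L], [L → a . B g], [L → a . num L] }  — shift
  I3: { [L → a B . g] }  — shift
  I4: { [B → L . a -] }  — shift
  I5: { [B → num .], [L → . a B g], [L → . a num L], [L → a num . L] }  — shift, reduce
  I6: { [L → a num L .] }  — reduce
  I7: { [B → L a . -] }  — shift
  I8: { [B → L a - .] }  — reduce
  I9: { [L → a B g .] }  — reduce

No state contains more than one complete item.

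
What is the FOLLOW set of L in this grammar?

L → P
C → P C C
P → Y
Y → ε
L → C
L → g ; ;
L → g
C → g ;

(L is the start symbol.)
To compute FOLLOW(L), find every occurrence of L on a right-hand side N → α L β: add FIRST(β) \ {ε}, and if β is empty or nullable also add FOLLOW(N). Iterate to a fixed point.

L is the start symbol, so $ ∈ FOLLOW(L).
L does not occur on any right-hand side.

Taking the union: FOLLOW(L) = { $ }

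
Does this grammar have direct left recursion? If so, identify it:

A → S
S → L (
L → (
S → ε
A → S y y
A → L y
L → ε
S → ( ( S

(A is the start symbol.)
No direct left recursion

Direct left recursion occurs when N → N α for some non-terminal N (the right-hand side begins with the left-hand side itself).

A → S: starts with S
S → L (: starts with L
L → (: starts with '('
S → ε: starts with ε
A → S y y: starts with S
A → L y: starts with L
L → ε: starts with ε
S → ( ( S: starts with '('

No direct left recursion found.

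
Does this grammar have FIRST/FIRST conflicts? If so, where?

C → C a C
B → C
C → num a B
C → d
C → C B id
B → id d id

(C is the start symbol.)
FIRST sets of the non-terminals at (or reachable through a nullable prefix from) the front of some alternative:
  FIRST(C) = { 'd', 'num' }

Productions for C:
  C → C a C: FIRST = { 'd', 'num' }
  C → num a B: FIRST = { 'num' }
  C → d: FIRST = { 'd' }
  C → C B id: FIRST = { 'd', 'num' }
Productions for B:
  B → C: FIRST = { 'd', 'num' }
  B → id d id: FIRST = { 'id' }

Conflict for C: C → C a C and C → num a B
  Overlap: { 'num' }
Conflict for C: C → C a C and C → d
  Overlap: { 'd' }
Conflict for C: C → C a C and C → C B id
  Overlap: { 'd', 'num' }
Conflict for C: C → num a B and C → C B id
  Overlap: { 'num' }
Conflict for C: C → d and C → C B id
  Overlap: { 'd' }

Answer: Yes. C → C a C / C → num a B on { 'num' }; C → C a C / C → d on { 'd' }; C → C a C / C → C B id on { 'd', 'num' }; C → num a B / C → C B id on { 'num' }; C → d / C → C B id on { 'd' }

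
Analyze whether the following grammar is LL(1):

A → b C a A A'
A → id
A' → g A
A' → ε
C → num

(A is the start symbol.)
No. Predict set conflict for A': { 'g' }

A grammar is LL(1) if for each non-terminal N with multiple productions, the predict sets of those productions are pairwise disjoint, where PREDICT(N → α) = (FIRST(α) \ {ε}) ∪ (FOLLOW(N) if α ⇒* ε).

Relevant sets:
  FOLLOW(A') = { $, 'g' }

For A:
  PREDICT(A → b C a A A') = { 'b' }
  PREDICT(A → id) = { 'id' }
For A':
  PREDICT(A' → g A) = { 'g' }
  PREDICT(A' → ε) = { $, 'g' }
C has a single production, so nothing to check there.

Conflict found: Predict set conflict for A': { 'g' }
The grammar is NOT LL(1).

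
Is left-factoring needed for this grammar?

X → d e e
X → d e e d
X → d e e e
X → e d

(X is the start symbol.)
Left-factoring is needed when two productions for the same non-terminal
share a common prefix on the right-hand side.

Productions for X:
  X → d e e
  X → d e e d
  X → d e e e
  X → e d

Found common prefix 'd e e' in productions for X

Answer: Yes, X has productions with common prefix 'd e e'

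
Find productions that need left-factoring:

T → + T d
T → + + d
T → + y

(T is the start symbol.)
Left-factoring is needed when two productions for the same non-terminal
share a common prefix on the right-hand side.

Productions for T:
  T → + T d
  T → + + d
  T → + y

Found common prefix '+' in productions for T

Answer: Yes, T has productions with common prefix '+'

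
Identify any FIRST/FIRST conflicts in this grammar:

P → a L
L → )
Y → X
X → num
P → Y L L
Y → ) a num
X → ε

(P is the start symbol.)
No FIRST/FIRST conflicts.

A FIRST/FIRST conflict occurs when two productions N → α and N → β for the same non-terminal have FIRST(α) ∩ FIRST(β) ≠ ∅ (with ε ∈ FIRST of a nullable right-hand side, so two nullable alternatives also conflict).

FIRST sets of the non-terminals at (or reachable through a nullable prefix from) the front of some alternative:
  FIRST(Y) = { ')', 'num', ε }
  FIRST(L) = { ')' }
  FIRST(X) = { 'num', ε }

Productions for P:
  P → a L: FIRST = { 'a' }
  P → Y L L: FIRST = { ')', 'num' }
Productions for Y:
  Y → X: FIRST = { 'num', ε }
  Y → ) a num: FIRST = { ')' }
Productions for X:
  X → num: FIRST = { 'num' }
  X → ε: FIRST = { ε }
L has only one production, so no FIRST/FIRST conflict is possible there.

All alternatives of each non-terminal have pairwise disjoint FIRST sets.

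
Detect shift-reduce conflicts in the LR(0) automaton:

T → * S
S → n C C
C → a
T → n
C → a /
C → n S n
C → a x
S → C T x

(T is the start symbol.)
Yes — I6: [C → a .] vs [C → a . /]; I13: [T → n .] vs [C → . a]

A shift-reduce conflict occurs when an LR(0) state has both:
  - a complete (reduce) item [A → α .] (dot at the end), and
  - a shift item [B → β . c γ] (dot before a terminal).

Augment with T' → T and build the canonical LR(0) collection (I0 = CLOSURE({[T' → . T]}), then GOTO on every symbol after a dot until no new states appear). It has 17 states:
  I0: { [T → . * S], [T → . n], [T' → . T] }  — shift
  I1: { [C → . a /], [C → . a x], [C → . a], [C → . n S n], [S → . C T x], [S → . n C C], [T → * . S] }  — shift
  I2: { [T' → T .] }  — accept
  I3: { [T → n .] }  — reduce
  I4: { [S → C . T x], [T → . * S], [T → . n] }  — shift
  I5: { [T → * S .] }  — reduce
  I6: { [C → a . /], [C → a . x], [C → a .] }  — shift, reduce
  I7: { [C → . a /], [C → . a x], [C → . a], [C → . n S n], [C → n . S n], [S → . C T x], [S → . n C C], [S → n . C C] }  — shift
  I8: { [C → . a /], [C → . a x], [C → . a], [C → . n S n], [S → C . T x], [S → n C . C], [T → . * S], [T → . n] }  — shift
  I9: { [C → n S . n] }  — shift
  I10: { [C → n S n .] }  — reduce
  I11: { [S → n C C .] }  — reduce
  I12: { [S → C T . x] }  — shift
  I13: { [C → . a /], [C → . a x], [C → . a], [C → . n S n], [C → n . S n], [S → . C T x], [S → . n C C], [T → n .] }  — shift, reduce
  I14: { [S → C T x .] }  — reduce
  I15: { [C → a / .] }  — reduce
  I16: { [C → a x .] }  — reduce

I6 contains reduce item [C → a .] and shift items [C → a . /], [C → a . x] — shift-reduce conflict.
I13 contains reduce item [T → n .] and shift items [C → . a], [C → . a /], [C → . a x], [C → . n S n], [S → . n C C] — shift-reduce conflict.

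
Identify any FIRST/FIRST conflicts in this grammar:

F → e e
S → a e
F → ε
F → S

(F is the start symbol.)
No FIRST/FIRST conflicts.

A FIRST/FIRST conflict occurs when two productions N → α and N → β for the same non-terminal have FIRST(α) ∩ FIRST(β) ≠ ∅ (with ε ∈ FIRST of a nullable right-hand side, so two nullable alternatives also conflict).

FIRST sets of the non-terminals at (or reachable through a nullable prefix from) the front of some alternative:
  FIRST(S) = { 'a' }

Productions for F:
  F → e e: FIRST = { 'e' }
  F → ε: FIRST = { ε }
  F → S: FIRST = { 'a' }
S has only one production, so no FIRST/FIRST conflict is possible there.

All alternatives of each non-terminal have pairwise disjoint FIRST sets.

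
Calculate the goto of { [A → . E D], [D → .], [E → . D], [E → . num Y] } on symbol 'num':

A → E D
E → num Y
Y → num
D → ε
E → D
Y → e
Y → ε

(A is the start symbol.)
{ [E → num . Y], [Y → . e], [Y → . num], [Y → .] }

GOTO(I, 'num') = CLOSURE({ [A → αX.β] : [A → α.Xβ] ∈ I, X = 'num' })

Items with dot before 'num', with the dot advanced:
  [E → . num Y] → [E → num . Y]
Closure of the advanced items:
  [E → num . Y] has the dot before Y: add [Y → . num], [Y → . e], [Y → .]

GOTO = { [E → num . Y], [Y → . e], [Y → . num], [Y → .] }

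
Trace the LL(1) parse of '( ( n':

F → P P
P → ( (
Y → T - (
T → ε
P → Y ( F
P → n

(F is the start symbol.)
Stack is shown with the top on the left.

Stack    Input    Action
------------------------
F $      ( ( n $  output F → P P
P P $    ( ( n $  output P → ( (
( ( P $  ( ( n $  match '('
( P $    ( n $    match '('
P $      n $      output P → n
n $      n $      match 'n'
$        $        accept

The string is accepted.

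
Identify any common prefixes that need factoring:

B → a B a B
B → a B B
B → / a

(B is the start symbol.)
Left-factoring is needed when two productions for the same non-terminal
share a common prefix on the right-hand side.

Productions for B:
  B → a B a B
  B → a B B
  B → / a

Found common prefix 'a B' in productions for B

Answer: Yes, B has productions with common prefix 'a B'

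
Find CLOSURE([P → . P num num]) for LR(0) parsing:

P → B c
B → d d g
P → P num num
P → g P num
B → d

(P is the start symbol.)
To compute CLOSURE, for each item [A → α.Bβ] where B is a non-terminal, add [B → .γ] for all productions B → γ; repeat for the newly added items until nothing changes.

Start with: [P → . P num num]
  [P → . P num num] has the dot before P: add [P → . B c], [P → . g P num]
  [P → . B c] has the dot before B: add [B → . d d g], [B → . d]
No further items can be added.

CLOSURE = { [B → . d d g], [B → . d], [P → . B c], [P → . P num num], [P → . g P num] }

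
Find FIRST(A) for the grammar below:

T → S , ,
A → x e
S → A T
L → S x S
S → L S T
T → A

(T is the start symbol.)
To compute FIRST(A), examine every production with A on the left-hand side, reading each right-hand side left to right until a non-nullable symbol is reached.

From A → x e:
  - x is a terminal: add 'x' and stop

Collecting: FIRST(A) = { 'x' }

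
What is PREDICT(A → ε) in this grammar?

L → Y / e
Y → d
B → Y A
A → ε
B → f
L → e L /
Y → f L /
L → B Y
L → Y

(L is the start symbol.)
PREDICT(A → ε) = (FIRST(RHS) \ {ε}) ∪ (FOLLOW(A) if ε ∈ FIRST(RHS), i.e. RHS ⇒* ε)
The right-hand side is ε (FIRST(ε) = { ε }), so the predict set is FOLLOW(A) = { 'd', 'f' }
PREDICT(A → ε) = { 'd', 'f' }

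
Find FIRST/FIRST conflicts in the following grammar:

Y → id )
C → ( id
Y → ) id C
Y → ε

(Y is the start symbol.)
No FIRST/FIRST conflicts.

A FIRST/FIRST conflict occurs when two productions N → α and N → β for the same non-terminal have FIRST(α) ∩ FIRST(β) ≠ ∅ (with ε ∈ FIRST of a nullable right-hand side, so two nullable alternatives also conflict).

Productions for Y:
  Y → id ): FIRST = { 'id' }
  Y → ) id C: FIRST = { ')' }
  Y → ε: FIRST = { ε }
C has only one production, so no FIRST/FIRST conflict is possible there.

All alternatives of each non-terminal have pairwise disjoint FIRST sets.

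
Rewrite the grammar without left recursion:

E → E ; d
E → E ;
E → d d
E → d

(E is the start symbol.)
E is directly left-recursive. The standard transformation for
  A → A α₁ | ... | A α_m | β₁ | ... | β_n
is
  A  → β₁ A' | ... | β_n A'
  A' → α₁ A' | ... | α_m A' | ε

E → d d becomes E → d d E'
E → d becomes E → d E'
E → E ; d becomes E' → ; d E'
E → E ; becomes E' → ; E'
Add E' → ε

Resulting grammar:
E → d d E'
E → d E'
E' → ; d E'
E' → ; E'
E' → ε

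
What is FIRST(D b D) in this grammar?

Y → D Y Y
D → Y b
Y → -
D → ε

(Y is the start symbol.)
FIRST sets of the non-terminals involved (from the grammar, by fixed-point iteration):
  FIRST(D) = { '-', ε }

To compute FIRST(D b D), process the symbols left to right:
Symbol D is a non-terminal. Add FIRST(D) \ {ε} = { '-' }
D is nullable (ε ∈ FIRST(D)), continue to the next symbol.
Symbol b is a terminal. Add 'b' and stop.
FIRST(D b D) = { '-', 'b' }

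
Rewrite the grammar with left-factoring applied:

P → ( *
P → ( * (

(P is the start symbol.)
P → ( * P'
P' → ε
P' → (

Left-factoring transforms A → αβ₁ | αβ₂ into A → αA' and A' → β₁ | β₂
(α is the longest common prefix among the alternatives). Repeat until
no nonterminal has two alternatives with a common prefix.

Round 1: P has alternatives sharing prefix '( *'. Introduce P': P → ( * P'
  Add: P' → ε
  Add: P' → (

No remaining common prefixes — done.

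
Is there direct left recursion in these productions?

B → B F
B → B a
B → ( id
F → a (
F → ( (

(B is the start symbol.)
B → B F: LEFT RECURSIVE (starts with B)
B → B a: LEFT RECURSIVE (starts with B)
B → ( id: starts with '('
F → a (: starts with a
F → ( (: starts with '('

The grammar has direct left recursion on: B.

Answer: Yes, B is left-recursive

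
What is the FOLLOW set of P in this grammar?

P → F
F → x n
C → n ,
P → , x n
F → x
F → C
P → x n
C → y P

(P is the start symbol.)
P is the start symbol, so $ ∈ FOLLOW(P).
In C → y P: P is at the end, add FOLLOW(C)

The FOLLOW sets referred to above (computed the same way, to a fixed point):
  FOLLOW(C) = { $ }

Taking the union: FOLLOW(P) = { $ }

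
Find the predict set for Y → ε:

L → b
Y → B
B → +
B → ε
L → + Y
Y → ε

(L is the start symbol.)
{ $ }

PREDICT(Y → ε) = (FIRST(RHS) \ {ε}) ∪ (FOLLOW(Y) if ε ∈ FIRST(RHS), i.e. RHS ⇒* ε)
The right-hand side is ε (FIRST(ε) = { ε }), so the predict set is FOLLOW(Y) = { $ }
PREDICT(Y → ε) = { $ }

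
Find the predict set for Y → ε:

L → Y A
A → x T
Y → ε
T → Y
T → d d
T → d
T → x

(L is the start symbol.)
{ $, 'x' }

PREDICT(Y → ε) = (FIRST(RHS) \ {ε}) ∪ (FOLLOW(Y) if ε ∈ FIRST(RHS), i.e. RHS ⇒* ε)
The right-hand side is ε (FIRST(ε) = { ε }), so the predict set is FOLLOW(Y) = { $, 'x' }
PREDICT(Y → ε) = { $, 'x' }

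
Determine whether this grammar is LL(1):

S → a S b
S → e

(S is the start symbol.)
For S:
  PREDICT(S → a S b) = { 'a' }
  PREDICT(S → e) = { 'e' }

All predict sets are disjoint. The grammar IS LL(1).

Answer: Yes, the grammar is LL(1).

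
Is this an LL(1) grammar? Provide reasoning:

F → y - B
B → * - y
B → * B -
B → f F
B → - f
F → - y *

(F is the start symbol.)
No. Predict set conflict for B: { '*' }

A grammar is LL(1) if for each non-terminal N with multiple productions, the predict sets of those productions are pairwise disjoint, where PREDICT(N → α) = (FIRST(α) \ {ε}) ∪ (FOLLOW(N) if α ⇒* ε).

For F:
  PREDICT(F → y '-' B) = { 'y' }
  PREDICT(F → '-' y '*') = { '-' }
For B:
  PREDICT(B → '*' '-' y) = { '*' }
  PREDICT(B → '*' B '-') = { '*' }
  PREDICT(B → f F) = { 'f' }
  PREDICT(B → '-' f) = { '-' }

Conflict found: Predict set conflict for B: { '*' }
The grammar is NOT LL(1).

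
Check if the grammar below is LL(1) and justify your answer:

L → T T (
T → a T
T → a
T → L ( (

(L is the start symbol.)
A grammar is LL(1) if for each non-terminal N with multiple productions, the predict sets of those productions are pairwise disjoint, where PREDICT(N → α) = (FIRST(α) \ {ε}) ∪ (FOLLOW(N) if α ⇒* ε).

Relevant sets:
  FIRST(L) = { 'a' }

For T:
  PREDICT(T → a T) = { 'a' }
  PREDICT(T → a) = { 'a' }
  PREDICT(T → L '(' '(') = { 'a' }
L has a single production, so nothing to check there.

Conflict found: Predict set conflict for T: { 'a' }
The grammar is NOT LL(1).

Answer: No. Predict set conflict for T: { 'a' }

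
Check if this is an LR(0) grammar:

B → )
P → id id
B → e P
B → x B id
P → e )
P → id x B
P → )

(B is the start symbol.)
Yes, the grammar is LR(0)

A grammar is LR(0) if no state in the canonical LR(0) collection has:
  - both a shift item (dot before a terminal) and a complete item (shift-reduce conflict), or
  - two or more complete items (reduce-reduce conflict; the accept item [B' → B .] counts as a complete item here).

Augment with B' → B and build the canonical LR(0) collection (I0 = CLOSURE({[B' → . B]}), then GOTO on every symbol after a dot until no new states appear). It has 15 states:
  I0: { [B → . )], [B → . e P], [B → . x B id], [B' → . B] }  — shift
  I1: { [B → ) .] }  — reduce
  I2: { [B' → B .] }  — accept
  I3: { [B → e . P], [P → . )], [P → . e )], [P → . id id], [P → . id x B] }  — shift
  I4: { [B → . )], [B → . e P], [B → . x B id], [B → x . B id] }  — shift
  I5: { [B → x B . id] }  — shift
  I6: { [B → x B id .] }  — reduce
  I7: { [P → ) .] }  — reduce
  I8: { [B → e P .] }  — reduce
  I9: { [P → e . )] }  — shift
  I10: { [P → id . id], [P → id . x B] }  — shift
  I11: { [P → id id .] }  — reduce
  I12: { [B → . )], [B → . e P], [B → . x B id], [P → id x . B] }  — shift
  I13: { [P → id x B .] }  — reduce
  I14: { [P → e ) .] }  — reduce

Every state is either a pure shift/goto state or contains exactly one complete item and nothing to shift — no conflicts. The grammar is LR(0).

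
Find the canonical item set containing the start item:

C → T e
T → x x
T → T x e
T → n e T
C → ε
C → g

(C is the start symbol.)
First, augment the grammar with C' → C
I₀ = CLOSURE({ [C' → . C] }):
  [C' → . C] has the dot before C: add [C → . T e], [C → .], [C → . g]
  [C → . T e] has the dot before T: add [T → . x x], [T → . T x e], [T → . n e T]
No further items can be added.

I₀ = { [C → . T e], [C → . g], [C → .], [C' → . C], [T → . T x e], [T → . n e T], [T → . x x] }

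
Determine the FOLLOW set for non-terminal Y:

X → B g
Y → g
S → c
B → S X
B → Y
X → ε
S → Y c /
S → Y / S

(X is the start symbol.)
{ '/', 'c', 'g' }

To compute FOLLOW(Y), find every occurrence of Y on a right-hand side N → α Y β: add FIRST(β) \ {ε}, and if β is empty or nullable also add FOLLOW(N). Iterate to a fixed point.

In B → Y: Y is at the end, add FOLLOW(B)
In S → Y c /: Y is followed by c '/', add FIRST(c '/') \ {ε} = { 'c' }
In S → Y / S: Y is followed by '/' S, add FIRST('/' S) \ {ε} = { '/' }

The FOLLOW sets referred to above (computed the same way, to a fixed point):
  FOLLOW(B) = { 'g' }

Taking the union: FOLLOW(Y) = { '/', 'c', 'g' }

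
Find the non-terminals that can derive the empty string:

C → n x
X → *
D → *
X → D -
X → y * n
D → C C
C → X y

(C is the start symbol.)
None

There are no ε-productions, so no non-terminal can derive ε.
No non-terminals are nullable.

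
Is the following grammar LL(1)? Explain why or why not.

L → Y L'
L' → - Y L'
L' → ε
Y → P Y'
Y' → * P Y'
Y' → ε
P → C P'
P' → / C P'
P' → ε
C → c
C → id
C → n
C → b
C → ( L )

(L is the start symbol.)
Yes, the grammar is LL(1).

A grammar is LL(1) if for each non-terminal N with multiple productions, the predict sets of those productions are pairwise disjoint, where PREDICT(N → α) = (FIRST(α) \ {ε}) ∪ (FOLLOW(N) if α ⇒* ε).

Relevant sets:
  FOLLOW(L') = { $, ')' }
  FOLLOW(Y') = { $, ')', '-' }
  FOLLOW(P') = { $, ')', '*', '-' }

For L':
  PREDICT(L' → '-' Y L') = { '-' }
  PREDICT(L' → ε) = { $, ')' }
For Y':
  PREDICT(Y' → '*' P Y') = { '*' }
  PREDICT(Y' → ε) = { $, ')', '-' }
For P':
  PREDICT(P' → '/' C P') = { '/' }
  PREDICT(P' → ε) = { $, ')', '*', '-' }
For C:
  PREDICT(C → c) = { 'c' }
  PREDICT(C → id) = { 'id' }
  PREDICT(C → n) = { 'n' }
  PREDICT(C → b) = { 'b' }
  PREDICT(C → '(' L ')') = { '(' }
L, Y, P have a single production, so nothing to check there.

All predict sets are disjoint. The grammar IS LL(1).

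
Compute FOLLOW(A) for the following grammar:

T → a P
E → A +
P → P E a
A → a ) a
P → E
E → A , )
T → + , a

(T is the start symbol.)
In E → A +: A is followed by '+', add FIRST('+') \ {ε} = { '+' }
In E → A , ): A is followed by ',' ')', add FIRST(',' ')') \ {ε} = { ',' }

Taking the union: FOLLOW(A) = { '+', ',' }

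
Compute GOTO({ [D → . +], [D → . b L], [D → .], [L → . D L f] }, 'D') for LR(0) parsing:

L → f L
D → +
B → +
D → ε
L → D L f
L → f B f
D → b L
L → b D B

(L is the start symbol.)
{ [D → . +], [D → . b L], [D → .], [L → . D L f], [L → . b D B], [L → . f B f], [L → . f L], [L → D . L f] }

GOTO(I, 'D') = CLOSURE({ [A → αX.β] : [A → α.Xβ] ∈ I, X = 'D' })

Items with dot before 'D', with the dot advanced:
  [L → . D L f] → [L → D . L f]
Closure of the advanced items:
  [L → D . L f] has the dot before L: add [L → . f L], [L → . D L f], [L → . f B f], [L → . b D B]
  [L → . D L f] has the dot before D: add [D → . +], [D → .], [D → . b L]

GOTO = { [D → . +], [D → . b L], [D → .], [L → . D L f], [L → . b D B], [L → . f B f], [L → . f L], [L → D . L f] }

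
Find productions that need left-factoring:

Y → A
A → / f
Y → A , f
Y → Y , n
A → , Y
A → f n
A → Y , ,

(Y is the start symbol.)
Yes, Y has productions with common prefix 'A'

Left-factoring is needed when two productions for the same non-terminal
share a common prefix on the right-hand side.

Productions for Y:
  Y → A
  Y → A , f
  Y → Y , n
Productions for A:
  A → / f
  A → , Y
  A → f n
  A → Y , ,

Found common prefix 'A' in productions for Y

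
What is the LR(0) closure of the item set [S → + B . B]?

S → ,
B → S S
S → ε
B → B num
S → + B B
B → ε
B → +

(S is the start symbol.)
To compute CLOSURE, for each item [A → α.Bβ] where B is a non-terminal, add [B → .γ] for all productions B → γ; repeat for the newly added items until nothing changes.

Start with: [S → + B . B]
  [S → + B . B] has the dot before B: add [B → . S S], [B → . B num], [B → .], [B → . +]
  [B → . S S] has the dot before S: add [S → . ,], [S → .], [S → . + B B]
No further items can be added.

CLOSURE = { [B → . +], [B → . B num], [B → . S S], [B → .], [S → + B . B], [S → . + B B], [S → . ,], [S → .] }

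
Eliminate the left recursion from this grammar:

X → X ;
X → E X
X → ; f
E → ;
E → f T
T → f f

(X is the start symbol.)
X is directly left-recursive. The standard transformation for
  A → A α₁ | ... | A α_m | β₁ | ... | β_n
is
  A  → β₁ A' | ... | β_n A'
  A' → α₁ A' | ... | α_m A' | ε

X → E X becomes X → E X X'
X → ; f becomes X → ; f X'
X → X ; becomes X' → ; X'
Add X' → ε

Productions for other non-terminals are unchanged:
  E → ;
  E → f T
  T → f f

Resulting grammar:
X → E X X'
X → ; f X'
X' → ; X'
X' → ε
E → ;
E → f T
T → f f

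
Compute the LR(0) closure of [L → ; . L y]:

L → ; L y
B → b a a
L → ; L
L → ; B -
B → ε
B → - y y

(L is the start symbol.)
{ [L → . ; B -], [L → . ; L y], [L → . ; L], [L → ; . L y] }

To compute CLOSURE, for each item [A → α.Bβ] where B is a non-terminal, add [B → .γ] for all productions B → γ; repeat for the newly added items until nothing changes.

Start with: [L → ; . L y]
  [L → ; . L y] has the dot before L: add [L → . ; L y], [L → . ; L], [L → . ; B -]
No further items can be added.

CLOSURE = { [L → . ; B -], [L → . ; L y], [L → . ; L], [L → ; . L y] }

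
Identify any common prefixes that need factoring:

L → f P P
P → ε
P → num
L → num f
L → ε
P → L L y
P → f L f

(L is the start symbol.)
Left-factoring is needed when two productions for the same non-terminal
share a common prefix on the right-hand side.

Productions for L:
  L → f P P
  L → num f
  L → ε
Productions for P:
  P → ε
  P → num
  P → L L y
  P → f L f

No common prefixes found.

Answer: No, left-factoring is not needed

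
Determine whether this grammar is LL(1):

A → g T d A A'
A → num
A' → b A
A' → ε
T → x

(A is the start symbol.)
No. Predict set conflict for A': { 'b' }

A grammar is LL(1) if for each non-terminal N with multiple productions, the predict sets of those productions are pairwise disjoint, where PREDICT(N → α) = (FIRST(α) \ {ε}) ∪ (FOLLOW(N) if α ⇒* ε).

Relevant sets:
  FOLLOW(A') = { $, 'b' }

For A:
  PREDICT(A → g T d A A') = { 'g' }
  PREDICT(A → num) = { 'num' }
For A':
  PREDICT(A' → b A) = { 'b' }
  PREDICT(A' → ε) = { $, 'b' }
T has a single production, so nothing to check there.

Conflict found: Predict set conflict for A': { 'b' }
The grammar is NOT LL(1).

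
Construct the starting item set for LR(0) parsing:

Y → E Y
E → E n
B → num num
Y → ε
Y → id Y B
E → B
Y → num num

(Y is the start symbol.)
{ [B → . num num], [E → . B], [E → . E n], [Y → . E Y], [Y → . id Y B], [Y → . num num], [Y → .], [Y' → . Y] }

First, augment the grammar with Y' → Y
I₀ = CLOSURE({ [Y' → . Y] }):
  [Y' → . Y] has the dot before Y: add [Y → . E Y], [Y → .], [Y → . id Y B], [Y → . num num]
  [Y → . E Y] has the dot before E: add [E → . E n], [E → . B]
  [E → . B] has the dot before B: add [B → . num num]
No further items can be added.

I₀ = { [B → . num num], [E → . B], [E → . E n], [Y → . E Y], [Y → . id Y B], [Y → . num num], [Y → .], [Y' → . Y] }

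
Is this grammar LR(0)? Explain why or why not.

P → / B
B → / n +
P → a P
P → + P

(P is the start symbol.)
Yes, the grammar is LR(0)

Augment with P' → P and build the canonical LR(0) collection (I0 = CLOSURE({[P' → . P]}), then GOTO on every symbol after a dot until no new states appear). It has 11 states:
  I0: { [P → . + P], [P → . / B], [P → . a P], [P' → . P] }  — shift
  I1: { [P → + . P], [P → . + P], [P → . / B], [P → . a P] }  — shift
  I2: { [B → . / n +], [P → / . B] }  — shift
  I3: { [P' → P .] }  — accept
  I4: { [P → . + P], [P → . / B], [P → . a P], [P → a . P] }  — shift
  I5: { [P → a P .] }  — reduce
  I6: { [B → / . n +] }  — shift
  I7: { [P → / B .] }  — reduce
  I8: { [B → / n . +] }  — shift
  I9: { [B → / n + .] }  — reduce
  I10: { [P → + P .] }  — reduce

Every state is either a pure shift/goto state or contains exactly one complete item and nothing to shift — no conflicts. The grammar is LR(0).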